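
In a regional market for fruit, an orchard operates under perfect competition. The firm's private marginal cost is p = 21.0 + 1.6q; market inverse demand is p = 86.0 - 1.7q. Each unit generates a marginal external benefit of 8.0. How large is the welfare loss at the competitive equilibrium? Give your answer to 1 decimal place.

DWL = 9.7

Market equilibrium (private): 21.0 + 1.6q = 86.0 - 1.7q → q_m = 19.6970.
Social marginal cost = private MC − MEB = 13.0 + 1.6q.
Set SMC = demand: 13.0 + 1.6q = 86.0 - 1.7q → q* = 22.1212.
Height of the DWL triangle at q_m is demand(q_m) − SMC(q_m) = MEB(q_m) = 8.0000.
DWL = ½ × 2.4242 × 8.0000 = 9.6968.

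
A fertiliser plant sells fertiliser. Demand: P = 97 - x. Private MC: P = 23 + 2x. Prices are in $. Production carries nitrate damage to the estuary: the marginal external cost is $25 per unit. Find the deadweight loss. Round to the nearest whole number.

Market equilibrium (private): 23 + 2x = 97 - x → x_m = 24.6667.
Social marginal cost = private MC + MEC = 48 + 2x.
Set SMC = demand: 48 + 2x = 97 - x → x* = 16.3333.
The loss is the area between SMC and demand from x* to x_m; with linear curves that's a triangle of height MEC(x_m).
DWL = ½ × 8.3334 × 25.0000 = 104.1675.

DWL = $104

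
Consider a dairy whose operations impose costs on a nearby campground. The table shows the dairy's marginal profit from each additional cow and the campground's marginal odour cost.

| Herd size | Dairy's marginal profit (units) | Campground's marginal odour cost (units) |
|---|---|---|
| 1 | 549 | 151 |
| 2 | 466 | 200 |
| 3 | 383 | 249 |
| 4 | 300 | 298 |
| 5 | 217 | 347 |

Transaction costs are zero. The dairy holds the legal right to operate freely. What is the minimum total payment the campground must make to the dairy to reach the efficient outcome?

217

Left alone the dairy would choose level 5 (marginal profit stays positive).
Efficient level: k* = 4 (marginal profit ≥ marginal odour cost through 4).
The campground must at least cover the dairy's forgone profit from cutting 5→4: 217 = 217.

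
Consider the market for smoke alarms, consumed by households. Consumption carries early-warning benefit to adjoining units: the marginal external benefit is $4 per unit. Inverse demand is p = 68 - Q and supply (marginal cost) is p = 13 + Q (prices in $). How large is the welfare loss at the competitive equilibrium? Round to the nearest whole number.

DWL = $4

Market equilibrium (private): 13 + Q = 68 - Q → Q_m = 27.5000.
Social marginal benefit = demand + MEB = 72 - Q.
Set SMB = MC: 72 - Q = 13 + Q → Q* = 29.5000.
The welfare-loss triangle has base |Q_m − Q*| and height MEB(Q_m) (the vertical gap between SMB and MC is zero at Q* and MEB at Q_m).
DWL = ½ × 2.0000 × 4.0000 = 4.0000.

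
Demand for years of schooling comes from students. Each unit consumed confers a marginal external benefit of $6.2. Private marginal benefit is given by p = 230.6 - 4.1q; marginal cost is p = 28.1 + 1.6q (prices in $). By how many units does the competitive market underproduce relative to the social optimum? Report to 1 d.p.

1.1 units

Market equilibrium (private): 28.1 + 1.6q = 230.6 - 4.1q → q_m = 35.5263.
Social marginal benefit = demand + MEB = 236.8 - 4.1q.
Set SMB = MC: 236.8 - 4.1q = 28.1 + 1.6q → q* = 36.6140.
Gap = |35.5263 − 36.6140| = 1.0877.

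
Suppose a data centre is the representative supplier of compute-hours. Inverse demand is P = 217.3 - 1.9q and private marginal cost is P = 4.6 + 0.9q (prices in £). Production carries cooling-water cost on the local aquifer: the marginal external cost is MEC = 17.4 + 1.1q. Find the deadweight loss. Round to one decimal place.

Market equilibrium (private): 4.6 + 0.9q = 217.3 - 1.9q → q_m = 75.9643.
Social marginal cost = private MC + MEC = 22.0 + 2.0q.
Set SMC = demand: 22.0 + 2.0q = 217.3 - 1.9q → q* = 50.0769.
Between q* and q_m the wedge SMC − demand runs linearly from 0 to MEC(q_m), so the loss is a triangle.
DWL = ½ × 25.8874 × 100.9607 = 1306.8050.

DWL = £1306.8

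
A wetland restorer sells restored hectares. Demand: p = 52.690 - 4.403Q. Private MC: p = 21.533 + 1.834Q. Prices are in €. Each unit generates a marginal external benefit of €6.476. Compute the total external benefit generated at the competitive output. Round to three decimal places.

Market equilibrium (private): 21.533 + 1.834Q = 52.690 - 4.403Q → Q_m = 4.9955.
Total external benefit = MEB × Q_m = 6.476 × 4.9955 = 32.3509.

€32.351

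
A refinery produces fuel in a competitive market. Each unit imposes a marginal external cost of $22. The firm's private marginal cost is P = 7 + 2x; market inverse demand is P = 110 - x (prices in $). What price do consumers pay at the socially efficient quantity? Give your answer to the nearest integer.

Social marginal cost = private MC + MEC = 29 + 2x.
Set SMC = demand: 29 + 2x = 110 - x → x* = 27.0000.
Consumer price on the demand curve at x*: 110 − 1×27.0000 = 83.0000.

P = $83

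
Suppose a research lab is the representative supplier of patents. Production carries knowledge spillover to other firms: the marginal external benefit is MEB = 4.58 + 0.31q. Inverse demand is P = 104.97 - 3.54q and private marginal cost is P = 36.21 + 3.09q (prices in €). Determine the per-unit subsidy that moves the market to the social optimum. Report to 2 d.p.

subsidy = €8.18 per unit

Social marginal cost = private MC − MEB = 31.63 + 2.78q.
Set SMC = demand: 31.63 + 2.78q = 104.97 - 3.54q → q* = 11.6044.
The Pigouvian subsidy equals MEB at q*: 4.58 + 0.31×11.6044 = 8.1774.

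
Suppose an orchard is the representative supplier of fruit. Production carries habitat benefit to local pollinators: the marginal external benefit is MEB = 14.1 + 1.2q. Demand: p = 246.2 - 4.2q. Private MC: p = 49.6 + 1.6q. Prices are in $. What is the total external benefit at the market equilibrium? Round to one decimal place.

Market equilibrium (private): 49.6 + 1.6q = 246.2 - 4.2q → q_m = 33.8966.
Total external benefit = ∫₀^{q_m} (14.1 + 1.2q) dq = 14.1×33.8966 + ½×1.2×33.8966² = 1167.3298.

$1167.3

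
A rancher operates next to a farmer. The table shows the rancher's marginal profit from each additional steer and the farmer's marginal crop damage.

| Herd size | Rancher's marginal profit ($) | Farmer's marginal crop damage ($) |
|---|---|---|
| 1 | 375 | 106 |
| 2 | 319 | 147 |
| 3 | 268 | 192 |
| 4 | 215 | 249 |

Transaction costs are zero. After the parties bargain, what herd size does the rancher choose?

Bargaining reaches the level where marginal profit last exceeds marginal crop damage.
That holds through level 3 (268 ≥ 192) but not at 4 (215 < 249).

3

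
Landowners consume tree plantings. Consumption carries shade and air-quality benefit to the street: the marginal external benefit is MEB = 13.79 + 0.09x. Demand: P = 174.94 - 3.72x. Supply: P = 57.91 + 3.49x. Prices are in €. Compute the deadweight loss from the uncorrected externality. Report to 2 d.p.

DWL = €16.33

Market equilibrium (private): 57.91 + 3.49x = 174.94 - 3.72x → x_m = 16.2316.
Social marginal benefit = demand + MEB = 188.73 - 3.63x.
Set SMB = MC: 188.73 - 3.63x = 57.91 + 3.49x → x* = 18.3736.
Between x* and x_m the wedge SMB − MC runs linearly from 0 to MEB(x_m), so the loss is a triangle.
DWL = ½ × 2.1420 × 15.2508 = 16.3336.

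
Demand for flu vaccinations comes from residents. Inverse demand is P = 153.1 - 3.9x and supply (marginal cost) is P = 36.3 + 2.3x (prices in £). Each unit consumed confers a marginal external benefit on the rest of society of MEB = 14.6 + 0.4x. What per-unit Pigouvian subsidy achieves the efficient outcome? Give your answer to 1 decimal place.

subsidy = £23.7 per unit

Social marginal benefit = demand + MEB = 167.7 - 3.5x.
Set SMB = MC: 167.7 - 3.5x = 36.3 + 2.3x → x* = 22.6552.
The Pigouvian subsidy equals MEB at x*: 14.6 + 0.4×22.6552 = 23.6621.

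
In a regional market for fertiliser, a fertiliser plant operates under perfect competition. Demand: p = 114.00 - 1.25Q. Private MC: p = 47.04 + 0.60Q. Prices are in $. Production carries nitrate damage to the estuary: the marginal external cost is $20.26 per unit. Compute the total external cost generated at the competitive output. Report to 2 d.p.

Market equilibrium (private): 47.04 + 0.60Q = 114.00 - 1.25Q → Q_m = 36.1946.
Total external cost = MEC × Q_m = 20.26 × 36.1946 = 733.3026.

$733.30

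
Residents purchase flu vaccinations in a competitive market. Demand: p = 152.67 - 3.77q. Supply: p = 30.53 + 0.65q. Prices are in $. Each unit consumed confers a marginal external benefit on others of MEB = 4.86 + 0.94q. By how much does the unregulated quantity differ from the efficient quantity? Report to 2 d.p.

8.86 units

Market equilibrium (private): 30.53 + 0.65q = 152.67 - 3.77q → q_m = 27.6335.
Social marginal benefit = demand + MEB = 157.53 - 2.83q.
Set SMB = MC: 157.53 - 2.83q = 30.53 + 0.65q → q* = 36.4943.
Gap = |27.6335 − 36.4943| = 8.8608.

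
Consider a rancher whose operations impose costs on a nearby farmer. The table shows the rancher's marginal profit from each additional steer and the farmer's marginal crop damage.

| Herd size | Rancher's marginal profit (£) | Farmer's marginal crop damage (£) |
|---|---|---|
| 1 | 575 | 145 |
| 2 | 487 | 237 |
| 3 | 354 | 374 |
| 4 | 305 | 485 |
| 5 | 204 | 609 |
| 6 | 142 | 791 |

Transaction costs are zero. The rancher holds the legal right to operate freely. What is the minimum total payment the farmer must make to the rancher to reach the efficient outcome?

Left alone the rancher would choose level 6 (marginal profit stays positive).
Efficient level: k* = 2 (marginal profit ≥ marginal crop damage through 2).
The farmer must at least cover the rancher's forgone profit from cutting 6→2: 354 + 305 + 204 + 142 = 1005.

£1005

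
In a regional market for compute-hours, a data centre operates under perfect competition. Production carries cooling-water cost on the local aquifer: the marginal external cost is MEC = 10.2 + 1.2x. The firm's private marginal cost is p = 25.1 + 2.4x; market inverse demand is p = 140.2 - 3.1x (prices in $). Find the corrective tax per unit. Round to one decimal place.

tax = $29.0 per unit

Social marginal cost = private MC + MEC = 35.3 + 3.6x.
Set SMC = demand: 35.3 + 3.6x = 140.2 - 3.1x → x* = 15.6567.
The Pigouvian tax equals MEC at x*: 10.2 + 1.2×15.6567 = 28.9880.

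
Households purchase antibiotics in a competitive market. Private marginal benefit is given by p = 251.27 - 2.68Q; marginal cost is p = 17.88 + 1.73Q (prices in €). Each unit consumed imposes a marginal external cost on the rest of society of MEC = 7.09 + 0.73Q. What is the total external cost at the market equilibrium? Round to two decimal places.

Market equilibrium (private): 17.88 + 1.73Q = 251.27 - 2.68Q → Q_m = 52.9229.
Total external cost = ∫₀^{Q_m} (7.09 + 0.73Q) dQ = 7.09×52.9229 + ½×0.73×52.9229² = 1397.5275.

€1397.53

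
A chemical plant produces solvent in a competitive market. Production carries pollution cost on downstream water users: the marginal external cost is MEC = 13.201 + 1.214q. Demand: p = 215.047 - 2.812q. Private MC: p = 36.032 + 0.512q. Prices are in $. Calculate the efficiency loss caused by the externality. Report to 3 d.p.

DWL = $680.369

Market equilibrium (private): 36.032 + 0.512q = 215.047 - 2.812q → q_m = 53.8553.
Social marginal cost = private MC + MEC = 49.233 + 1.726q.
Set SMC = demand: 49.233 + 1.726q = 215.047 - 2.812q → q* = 36.5390.
The loss is the area between SMC and demand from q* to q_m; with linear curves that's a triangle of height MEC(q_m).
DWL = ½ × 17.3163 × 78.5813 = 680.3687.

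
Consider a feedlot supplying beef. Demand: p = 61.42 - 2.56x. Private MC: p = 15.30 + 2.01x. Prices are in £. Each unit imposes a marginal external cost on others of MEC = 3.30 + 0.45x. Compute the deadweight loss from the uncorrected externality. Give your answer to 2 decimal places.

Market equilibrium (private): 15.30 + 2.01x = 61.42 - 2.56x → x_m = 10.0919.
Social marginal cost = private MC + MEC = 18.60 + 2.46x.
Set SMC = demand: 18.60 + 2.46x = 61.42 - 2.56x → x* = 8.5299.
Between x* and x_m the wedge SMC − demand runs linearly from 0 to MEC(x_m), so the loss is a triangle.
DWL = ½ × 1.5620 × 7.8414 = 6.1241.

DWL = £6.12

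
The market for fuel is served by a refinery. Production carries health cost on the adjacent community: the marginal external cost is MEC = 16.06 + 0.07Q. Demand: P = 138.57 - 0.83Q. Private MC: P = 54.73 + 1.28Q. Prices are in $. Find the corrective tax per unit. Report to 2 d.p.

Social marginal cost = private MC + MEC = 70.79 + 1.35Q.
Set SMC = demand: 70.79 + 1.35Q = 138.57 - 0.83Q → Q* = 31.0917.
The Pigouvian tax equals MEC at Q*: 16.06 + 0.07×31.0917 = 18.2364.

tax = $18.24 per unit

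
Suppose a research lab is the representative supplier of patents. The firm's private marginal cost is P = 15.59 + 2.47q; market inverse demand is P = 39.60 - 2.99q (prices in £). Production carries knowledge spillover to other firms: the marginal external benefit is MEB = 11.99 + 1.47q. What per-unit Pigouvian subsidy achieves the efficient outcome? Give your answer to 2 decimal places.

Social marginal cost = private MC − MEB = 3.60 + q.
Set SMC = demand: 3.60 + q = 39.60 - 2.99q → q* = 9.0226.
The Pigouvian subsidy equals MEB at q*: 11.99 + 1.47×9.0226 = 25.2532.

subsidy = £25.25 per unit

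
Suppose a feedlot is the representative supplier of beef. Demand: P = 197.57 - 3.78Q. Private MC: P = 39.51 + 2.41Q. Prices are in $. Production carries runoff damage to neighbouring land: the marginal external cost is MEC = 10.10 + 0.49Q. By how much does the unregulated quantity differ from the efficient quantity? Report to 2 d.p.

3.39 units

Market equilibrium (private): 39.51 + 2.41Q = 197.57 - 3.78Q → Q_m = 25.5347.
Social marginal cost = private MC + MEC = 49.61 + 2.90Q.
Set SMC = demand: 49.61 + 2.90Q = 197.57 - 3.78Q → Q* = 22.1497.
Gap = |25.5347 − 22.1497| = 3.3850.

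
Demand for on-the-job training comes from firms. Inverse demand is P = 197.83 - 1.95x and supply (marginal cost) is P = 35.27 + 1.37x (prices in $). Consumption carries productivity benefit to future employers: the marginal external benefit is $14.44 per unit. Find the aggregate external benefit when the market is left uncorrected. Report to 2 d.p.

Market equilibrium (private): 35.27 + 1.37x = 197.83 - 1.95x → x_m = 48.9639.
Total external benefit = MEB × x_m = 14.44 × 48.9639 = 707.0387.

$707.04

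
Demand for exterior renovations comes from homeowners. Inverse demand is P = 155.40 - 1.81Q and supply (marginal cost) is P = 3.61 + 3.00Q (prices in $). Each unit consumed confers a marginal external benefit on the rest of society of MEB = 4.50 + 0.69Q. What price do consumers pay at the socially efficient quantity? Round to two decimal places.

P = $86.74

Social marginal benefit = demand + MEB = 159.90 - 1.12Q.
Set SMB = MC: 159.90 - 1.12Q = 3.61 + 3.00Q → Q* = 37.9345.
Consumer price on the demand curve at Q*: 155.40 − 1.81×37.9345 = 86.7386.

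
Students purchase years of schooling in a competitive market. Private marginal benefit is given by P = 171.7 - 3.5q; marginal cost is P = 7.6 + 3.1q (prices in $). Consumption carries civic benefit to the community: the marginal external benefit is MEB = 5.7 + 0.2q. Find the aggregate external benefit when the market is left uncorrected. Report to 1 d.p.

$203.5

Market equilibrium (private): 7.6 + 3.1q = 171.7 - 3.5q → q_m = 24.8636.
Total external benefit = ∫₀^{q_m} (5.7 + 0.2q) dq = 5.7×24.8636 + ½×0.2×24.8636² = 203.5424.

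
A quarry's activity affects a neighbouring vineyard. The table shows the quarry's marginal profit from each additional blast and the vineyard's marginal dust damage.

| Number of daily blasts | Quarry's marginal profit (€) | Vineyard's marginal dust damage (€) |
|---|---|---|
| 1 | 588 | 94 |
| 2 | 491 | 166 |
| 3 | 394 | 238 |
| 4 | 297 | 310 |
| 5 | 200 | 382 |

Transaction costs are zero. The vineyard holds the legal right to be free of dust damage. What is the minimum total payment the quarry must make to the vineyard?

€498

Efficient level: marginal profit ≥ marginal dust damage through level 3, so k* = 3.
With the vineyard holding the right, the quarry must at least compensate total damage at k*: 94 + 166 + 238 = 498.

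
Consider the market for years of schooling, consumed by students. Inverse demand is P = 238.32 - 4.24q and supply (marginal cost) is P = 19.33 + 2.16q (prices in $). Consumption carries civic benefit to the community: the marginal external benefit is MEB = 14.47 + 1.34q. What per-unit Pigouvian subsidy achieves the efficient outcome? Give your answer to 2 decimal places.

Social marginal benefit = demand + MEB = 252.79 - 2.90q.
Set SMB = MC: 252.79 - 2.90q = 19.33 + 2.16q → q* = 46.1383.
The Pigouvian subsidy equals MEB at q*: 14.47 + 1.34×46.1383 = 76.2953.

subsidy = $76.30 per unit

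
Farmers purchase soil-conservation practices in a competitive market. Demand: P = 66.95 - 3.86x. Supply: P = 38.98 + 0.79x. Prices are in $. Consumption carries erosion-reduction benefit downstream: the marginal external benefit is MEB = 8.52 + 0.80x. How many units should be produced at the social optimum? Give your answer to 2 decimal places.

Social marginal benefit = demand + MEB = 75.47 - 3.06x.
Set SMB = MC: 75.47 - 3.06x = 38.98 + 0.79x → x* = 9.4779.

x* = 9.48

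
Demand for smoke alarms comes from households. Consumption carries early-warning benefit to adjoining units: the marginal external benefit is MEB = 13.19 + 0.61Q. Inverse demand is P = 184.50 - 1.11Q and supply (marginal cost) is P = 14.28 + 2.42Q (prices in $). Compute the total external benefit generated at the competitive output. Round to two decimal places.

Market equilibrium (private): 14.28 + 2.42Q = 184.50 - 1.11Q → Q_m = 48.2210.
Total external benefit = ∫₀^{Q_m} (13.19 + 0.61Q) dQ = 13.19×48.2210 + ½×0.61×48.2210² = 1345.2408.

$1345.24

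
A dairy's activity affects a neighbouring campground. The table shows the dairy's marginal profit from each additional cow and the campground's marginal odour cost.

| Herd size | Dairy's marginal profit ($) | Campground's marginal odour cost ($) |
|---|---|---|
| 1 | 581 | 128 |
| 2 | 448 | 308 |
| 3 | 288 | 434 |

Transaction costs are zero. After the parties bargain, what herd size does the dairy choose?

Bargaining reaches the level where marginal profit last exceeds marginal odour cost.
That holds through level 2 (448 ≥ 308) but not at 3 (288 < 434).

2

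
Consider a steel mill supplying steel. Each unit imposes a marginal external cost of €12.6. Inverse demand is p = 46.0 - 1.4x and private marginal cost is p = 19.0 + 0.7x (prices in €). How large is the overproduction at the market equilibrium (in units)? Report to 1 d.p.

Market equilibrium (private): 19.0 + 0.7x = 46.0 - 1.4x → x_m = 12.8571.
Social marginal cost = private MC + MEC = 31.6 + 0.7x.
Set SMC = demand: 31.6 + 0.7x = 46.0 - 1.4x → x* = 6.8571.
Gap = |12.8571 − 6.8571| = 6.0000.

6.0 units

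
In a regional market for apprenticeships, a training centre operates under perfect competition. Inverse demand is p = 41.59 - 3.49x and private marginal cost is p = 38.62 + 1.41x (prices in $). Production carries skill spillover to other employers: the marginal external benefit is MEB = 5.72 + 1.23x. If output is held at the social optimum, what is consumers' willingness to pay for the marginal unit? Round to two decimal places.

P = $33.33

Social marginal cost = private MC − MEB = 32.90 + 0.18x.
Set SMC = demand: 32.90 + 0.18x = 41.59 - 3.49x → x* = 2.3678.
Consumer price on the demand curve at x*: 41.59 − 3.49×2.3678 = 33.3264.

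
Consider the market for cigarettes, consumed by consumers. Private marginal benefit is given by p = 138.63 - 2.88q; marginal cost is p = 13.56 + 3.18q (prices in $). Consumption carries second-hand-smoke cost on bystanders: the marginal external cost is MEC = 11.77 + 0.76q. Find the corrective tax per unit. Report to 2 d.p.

Social marginal benefit = demand − MEC = 126.86 - 3.64q.
Set SMB = MC: 126.86 - 3.64q = 13.56 + 3.18q → q* = 16.6129.
The Pigouvian tax equals MEC at q*: 11.77 + 0.76×16.6129 = 24.3958.

tax = $24.40 per unit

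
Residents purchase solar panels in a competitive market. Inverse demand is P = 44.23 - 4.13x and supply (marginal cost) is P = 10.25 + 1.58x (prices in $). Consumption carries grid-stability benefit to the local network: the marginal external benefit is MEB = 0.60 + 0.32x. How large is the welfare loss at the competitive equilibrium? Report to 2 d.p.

Market equilibrium (private): 10.25 + 1.58x = 44.23 - 4.13x → x_m = 5.9510.
Social marginal benefit = demand + MEB = 44.83 - 3.81x.
Set SMB = MC: 44.83 - 3.81x = 10.25 + 1.58x → x* = 6.4156.
Between x* and x_m the wedge SMB − MC runs linearly from 0 to MEB(x_m), so the loss is a triangle.
DWL = ½ × 0.4646 × 2.5043 = 0.5817.

DWL = $0.58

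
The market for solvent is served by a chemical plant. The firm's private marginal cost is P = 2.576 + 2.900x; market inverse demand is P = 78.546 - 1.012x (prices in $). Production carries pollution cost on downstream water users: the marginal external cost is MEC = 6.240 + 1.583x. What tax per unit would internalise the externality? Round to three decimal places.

tax = $26.328 per unit

Social marginal cost = private MC + MEC = 8.816 + 4.483x.
Set SMC = demand: 8.816 + 4.483x = 78.546 - 1.012x → x* = 12.6897.
The Pigouvian tax equals MEC at x*: 6.240 + 1.583×12.6897 = 26.3278.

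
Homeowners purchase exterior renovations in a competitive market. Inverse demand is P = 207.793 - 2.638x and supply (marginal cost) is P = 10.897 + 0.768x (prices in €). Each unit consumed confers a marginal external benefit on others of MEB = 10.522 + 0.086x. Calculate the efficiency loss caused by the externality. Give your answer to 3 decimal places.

DWL = €36.152

Market equilibrium (private): 10.897 + 0.768x = 207.793 - 2.638x → x_m = 57.8086.
Social marginal benefit = demand + MEB = 218.315 - 2.552x.
Set SMB = MC: 218.315 - 2.552x = 10.897 + 0.768x → x* = 62.4753.
The loss is the area between SMB and MC from x* to x_m; with linear curves that's a triangle of height MEB(x_m).
DWL = ½ × 4.6667 × 15.4935 = 36.1518.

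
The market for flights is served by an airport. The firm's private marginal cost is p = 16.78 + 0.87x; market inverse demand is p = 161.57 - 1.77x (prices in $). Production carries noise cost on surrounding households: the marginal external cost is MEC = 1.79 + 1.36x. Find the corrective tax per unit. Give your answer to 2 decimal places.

tax = $50.41 per unit

Social marginal cost = private MC + MEC = 18.57 + 2.23x.
Set SMC = demand: 18.57 + 2.23x = 161.57 - 1.77x → x* = 35.7500.
The Pigouvian tax equals MEC at x*: 1.79 + 1.36×35.7500 = 50.4100.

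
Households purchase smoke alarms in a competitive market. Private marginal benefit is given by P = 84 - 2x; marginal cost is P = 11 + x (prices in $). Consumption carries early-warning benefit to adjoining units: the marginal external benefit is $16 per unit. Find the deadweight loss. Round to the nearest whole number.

DWL = $43

Market equilibrium (private): 11 + x = 84 - 2x → x_m = 24.3333.
Social marginal benefit = demand + MEB = 100 - 2x.
Set SMB = MC: 100 - 2x = 11 + x → x* = 29.6667.
The loss is the area between SMB and MC from x* to x_m; with linear curves that's a triangle of height MEB(x_m).
DWL = ½ × 5.3334 × 16.0000 = 42.6672.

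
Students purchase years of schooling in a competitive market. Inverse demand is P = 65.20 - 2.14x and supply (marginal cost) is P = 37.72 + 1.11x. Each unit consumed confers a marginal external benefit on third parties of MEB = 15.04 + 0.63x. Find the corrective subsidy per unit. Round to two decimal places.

Social marginal benefit = demand + MEB = 80.24 - 1.51x.
Set SMB = MC: 80.24 - 1.51x = 37.72 + 1.11x → x* = 16.2290.
The Pigouvian subsidy equals MEB at x*: 15.04 + 0.63×16.2290 = 25.2643.

subsidy = 25.26 per unit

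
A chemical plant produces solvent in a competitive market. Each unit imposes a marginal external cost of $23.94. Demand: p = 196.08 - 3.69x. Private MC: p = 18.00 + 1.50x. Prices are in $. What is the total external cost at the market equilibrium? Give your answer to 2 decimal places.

$821.43

Market equilibrium (private): 18.00 + 1.50x = 196.08 - 3.69x → x_m = 34.3121.
Total external cost = MEC × x_m = 23.94 × 34.3121 = 821.4317.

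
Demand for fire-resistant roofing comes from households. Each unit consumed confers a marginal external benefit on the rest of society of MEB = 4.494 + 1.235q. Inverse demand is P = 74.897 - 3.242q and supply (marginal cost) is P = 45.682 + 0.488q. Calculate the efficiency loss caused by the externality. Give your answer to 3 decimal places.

DWL = 40.222

Market equilibrium (private): 45.682 + 0.488q = 74.897 - 3.242q → q_m = 7.8324.
Social marginal benefit = demand + MEB = 79.391 - 2.007q.
Set SMB = MC: 79.391 - 2.007q = 45.682 + 0.488q → q* = 13.5106.
The welfare-loss triangle has base |q_m − q*| and height MEB(q_m) (the vertical gap between SMB and MC is zero at q* and MEB at q_m).
DWL = ½ × 5.6782 × 14.1671 = 40.2218.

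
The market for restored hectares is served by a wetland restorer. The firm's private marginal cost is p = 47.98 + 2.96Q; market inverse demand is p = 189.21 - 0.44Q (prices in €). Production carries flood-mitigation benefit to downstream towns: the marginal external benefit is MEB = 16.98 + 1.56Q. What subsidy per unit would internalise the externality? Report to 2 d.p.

subsidy = €151.11 per unit

Social marginal cost = private MC − MEB = 31.00 + 1.40Q.
Set SMC = demand: 31.00 + 1.40Q = 189.21 - 0.44Q → Q* = 85.9837.
The Pigouvian subsidy equals MEB at Q*: 16.98 + 1.56×85.9837 = 151.1146.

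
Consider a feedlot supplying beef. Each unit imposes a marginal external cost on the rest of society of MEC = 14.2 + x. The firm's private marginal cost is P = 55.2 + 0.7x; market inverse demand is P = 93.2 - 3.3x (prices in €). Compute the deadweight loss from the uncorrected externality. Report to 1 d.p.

DWL = €56.2

Market equilibrium (private): 55.2 + 0.7x = 93.2 - 3.3x → x_m = 9.5000.
Social marginal cost = private MC + MEC = 69.4 + 1.7x.
Set SMC = demand: 69.4 + 1.7x = 93.2 - 3.3x → x* = 4.7600.
The loss is the area between SMC and demand from x* to x_m; with linear curves that's a triangle of height MEC(x_m).
DWL = ½ × 4.7400 × 23.7000 = 56.1690.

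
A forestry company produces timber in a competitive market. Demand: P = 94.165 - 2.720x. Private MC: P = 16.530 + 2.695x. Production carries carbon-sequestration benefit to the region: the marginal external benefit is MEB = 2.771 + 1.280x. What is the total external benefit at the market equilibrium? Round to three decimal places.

Market equilibrium (private): 16.530 + 2.695x = 94.165 - 2.720x → x_m = 14.3370.
Total external benefit = ∫₀^{x_m} (2.771 + 1.280x) dx = 2.771×14.3370 + ½×1.280×14.3370² = 171.2796.

171.280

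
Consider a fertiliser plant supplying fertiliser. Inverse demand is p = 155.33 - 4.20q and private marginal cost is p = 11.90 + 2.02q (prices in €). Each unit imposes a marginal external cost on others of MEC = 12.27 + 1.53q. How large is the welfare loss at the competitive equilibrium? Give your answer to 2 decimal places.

DWL = €145.88

Market equilibrium (private): 11.90 + 2.02q = 155.33 - 4.20q → q_m = 23.0595.
Social marginal cost = private MC + MEC = 24.17 + 3.55q.
Set SMC = demand: 24.17 + 3.55q = 155.33 - 4.20q → q* = 16.9239.
Height of the DWL triangle at q_m is SMC(q_m) − demand(q_m) = MEC(q_m) = 47.5510.
DWL = ½ × 6.1356 × 47.5510 = 145.8770.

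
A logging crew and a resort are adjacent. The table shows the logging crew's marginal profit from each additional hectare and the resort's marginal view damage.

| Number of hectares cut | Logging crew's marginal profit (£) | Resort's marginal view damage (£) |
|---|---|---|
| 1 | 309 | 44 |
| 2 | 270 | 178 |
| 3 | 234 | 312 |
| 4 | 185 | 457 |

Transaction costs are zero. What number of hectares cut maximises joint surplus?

Bargaining reaches the level where marginal profit last exceeds marginal view damage.
That holds through level 2 (270 ≥ 178) but not at 3 (234 < 312).

2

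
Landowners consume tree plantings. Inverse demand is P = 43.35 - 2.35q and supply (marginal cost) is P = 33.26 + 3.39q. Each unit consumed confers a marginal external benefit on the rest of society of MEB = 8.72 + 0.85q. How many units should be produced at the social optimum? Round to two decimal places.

Social marginal benefit = demand + MEB = 52.07 - 1.50q.
Set SMB = MC: 52.07 - 1.50q = 33.26 + 3.39q → q* = 3.8466.

q* = 3.85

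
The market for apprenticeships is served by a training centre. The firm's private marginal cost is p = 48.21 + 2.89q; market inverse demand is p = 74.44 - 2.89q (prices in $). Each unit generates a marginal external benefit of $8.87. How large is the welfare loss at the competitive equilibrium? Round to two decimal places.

Market equilibrium (private): 48.21 + 2.89q = 74.44 - 2.89q → q_m = 4.5381.
Social marginal cost = private MC − MEB = 39.34 + 2.89q.
Set SMC = demand: 39.34 + 2.89q = 74.44 - 2.89q → q* = 6.0727.
Between q* and q_m the wedge demand − SMC runs linearly from 0 to MEB(q_m), so the loss is a triangle.
DWL = ½ × 1.5346 × 8.8700 = 6.8060.

DWL = $6.81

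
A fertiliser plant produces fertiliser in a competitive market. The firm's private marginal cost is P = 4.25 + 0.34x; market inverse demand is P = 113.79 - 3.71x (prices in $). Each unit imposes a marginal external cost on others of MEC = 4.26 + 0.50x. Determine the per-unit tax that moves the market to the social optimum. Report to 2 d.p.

Social marginal cost = private MC + MEC = 8.51 + 0.84x.
Set SMC = demand: 8.51 + 0.84x = 113.79 - 3.71x → x* = 23.1385.
The Pigouvian tax equals MEC at x*: 4.26 + 0.50×23.1385 = 15.8293.

tax = $15.83 per unit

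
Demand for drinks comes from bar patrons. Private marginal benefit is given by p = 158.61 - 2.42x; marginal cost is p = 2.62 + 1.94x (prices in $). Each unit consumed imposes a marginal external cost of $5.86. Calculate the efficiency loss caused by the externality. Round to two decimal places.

DWL = $3.94

Market equilibrium (private): 2.62 + 1.94x = 158.61 - 2.42x → x_m = 35.7775.
Social marginal benefit = demand − MEC = 152.75 - 2.42x.
Set SMB = MC: 152.75 - 2.42x = 2.62 + 1.94x → x* = 34.4335.
Height of the DWL triangle at x_m is MC(x_m) − SMB(x_m) = MEC(x_m) = 5.8600.
DWL = ½ × 1.3440 × 5.8600 = 3.9379.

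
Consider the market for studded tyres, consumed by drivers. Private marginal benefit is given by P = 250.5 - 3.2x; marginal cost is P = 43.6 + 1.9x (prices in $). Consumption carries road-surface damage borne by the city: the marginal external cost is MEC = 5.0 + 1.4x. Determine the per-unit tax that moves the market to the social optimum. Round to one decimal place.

tax = $48.5 per unit

Social marginal benefit = demand − MEC = 245.5 - 4.6x.
Set SMB = MC: 245.5 - 4.6x = 43.6 + 1.9x → x* = 31.0615.
The Pigouvian tax equals MEC at x*: 5.0 + 1.4×31.0615 = 48.4861.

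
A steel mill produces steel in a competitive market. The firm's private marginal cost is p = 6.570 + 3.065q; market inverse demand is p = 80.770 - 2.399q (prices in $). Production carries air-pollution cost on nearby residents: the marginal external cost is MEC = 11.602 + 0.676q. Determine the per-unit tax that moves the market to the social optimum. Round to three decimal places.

tax = $18.494 per unit

Social marginal cost = private MC + MEC = 18.172 + 3.741q.
Set SMC = demand: 18.172 + 3.741q = 80.770 - 2.399q → q* = 10.1951.
The Pigouvian tax equals MEC at q*: 11.602 + 0.676×10.1951 = 18.4939.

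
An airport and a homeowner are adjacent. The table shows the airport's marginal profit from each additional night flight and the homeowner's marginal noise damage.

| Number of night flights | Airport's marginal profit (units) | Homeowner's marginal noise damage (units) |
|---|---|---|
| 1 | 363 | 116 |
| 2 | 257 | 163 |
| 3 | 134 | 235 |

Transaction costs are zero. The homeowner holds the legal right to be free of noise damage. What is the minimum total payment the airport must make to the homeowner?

Efficient level: marginal profit ≥ marginal noise damage through level 2, so k* = 2.
With the homeowner holding the right, the airport must at least compensate total damage at k*: 116 + 163 = 279.

279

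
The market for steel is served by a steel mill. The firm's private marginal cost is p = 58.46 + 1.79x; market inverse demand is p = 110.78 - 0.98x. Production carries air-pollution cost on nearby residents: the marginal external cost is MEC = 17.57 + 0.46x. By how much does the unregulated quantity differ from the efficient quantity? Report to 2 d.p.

8.13 units

Market equilibrium (private): 58.46 + 1.79x = 110.78 - 0.98x → x_m = 18.8881.
Social marginal cost = private MC + MEC = 76.03 + 2.25x.
Set SMC = demand: 76.03 + 2.25x = 110.78 - 0.98x → x* = 10.7585.
Gap = |18.8881 − 10.7585| = 8.1296.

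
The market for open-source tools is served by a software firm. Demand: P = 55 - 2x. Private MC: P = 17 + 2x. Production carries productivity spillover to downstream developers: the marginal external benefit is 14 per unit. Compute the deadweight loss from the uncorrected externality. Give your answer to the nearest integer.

Market equilibrium (private): 17 + 2x = 55 - 2x → x_m = 9.5000.
Social marginal cost = private MC − MEB = 3 + 2x.
Set SMC = demand: 3 + 2x = 55 - 2x → x* = 13.0000.
The welfare-loss triangle has base |x_m − x*| and height MEB(x_m) (the vertical gap between SMC and demand is zero at x* and MEB at x_m).
DWL = ½ × 3.5000 × 14.0000 = 24.5000.

DWL = 25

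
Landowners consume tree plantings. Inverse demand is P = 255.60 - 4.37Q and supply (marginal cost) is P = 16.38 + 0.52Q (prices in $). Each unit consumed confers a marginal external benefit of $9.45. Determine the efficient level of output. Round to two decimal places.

Q* = 50.85

Social marginal benefit = demand + MEB = 265.05 - 4.37Q.
Set SMB = MC: 265.05 - 4.37Q = 16.38 + 0.52Q → Q* = 50.8528.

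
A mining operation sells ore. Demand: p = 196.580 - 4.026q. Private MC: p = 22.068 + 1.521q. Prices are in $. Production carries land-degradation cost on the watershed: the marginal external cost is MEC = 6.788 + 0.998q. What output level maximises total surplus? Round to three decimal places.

Social marginal cost = private MC + MEC = 28.856 + 2.519q.
Set SMC = demand: 28.856 + 2.519q = 196.580 - 4.026q → q* = 25.6263.

q* = 25.626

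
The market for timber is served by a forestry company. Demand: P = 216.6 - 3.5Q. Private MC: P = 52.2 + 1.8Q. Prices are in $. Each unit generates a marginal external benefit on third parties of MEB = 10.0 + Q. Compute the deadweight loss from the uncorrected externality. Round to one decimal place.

Market equilibrium (private): 52.2 + 1.8Q = 216.6 - 3.5Q → Q_m = 31.0189.
Social marginal cost = private MC − MEB = 42.2 + 0.8Q.
Set SMC = demand: 42.2 + 0.8Q = 216.6 - 3.5Q → Q* = 40.5581.
Between Q* and Q_m the wedge demand − SMC runs linearly from 0 to MEB(Q_m), so the loss is a triangle.
DWL = ½ × 9.5392 × 41.0189 = 195.6437.

DWL = $195.6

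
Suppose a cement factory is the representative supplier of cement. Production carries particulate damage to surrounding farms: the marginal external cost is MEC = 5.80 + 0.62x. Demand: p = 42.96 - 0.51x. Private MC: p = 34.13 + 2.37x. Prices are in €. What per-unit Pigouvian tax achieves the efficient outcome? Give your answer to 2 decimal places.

tax = €6.34 per unit

Social marginal cost = private MC + MEC = 39.93 + 2.99x.
Set SMC = demand: 39.93 + 2.99x = 42.96 - 0.51x → x* = 0.8657.
The Pigouvian tax equals MEC at x*: 5.80 + 0.62×0.8657 = 6.3367.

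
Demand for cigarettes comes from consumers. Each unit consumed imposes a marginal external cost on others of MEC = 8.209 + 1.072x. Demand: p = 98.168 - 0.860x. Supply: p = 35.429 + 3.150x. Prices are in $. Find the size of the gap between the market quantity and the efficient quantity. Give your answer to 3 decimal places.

Market equilibrium (private): 35.429 + 3.150x = 98.168 - 0.860x → x_m = 15.6456.
Social marginal benefit = demand − MEC = 89.959 - 1.932x.
Set SMB = MC: 89.959 - 1.932x = 35.429 + 3.150x → x* = 10.7300.
Gap = |15.6456 − 10.7300| = 4.9156.

4.916 units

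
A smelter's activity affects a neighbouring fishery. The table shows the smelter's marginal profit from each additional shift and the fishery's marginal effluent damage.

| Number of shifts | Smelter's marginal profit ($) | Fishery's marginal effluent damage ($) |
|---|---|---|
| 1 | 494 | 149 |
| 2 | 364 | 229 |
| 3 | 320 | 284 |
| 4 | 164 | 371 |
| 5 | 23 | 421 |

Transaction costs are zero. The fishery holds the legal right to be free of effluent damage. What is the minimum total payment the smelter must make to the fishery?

Efficient level: marginal profit ≥ marginal effluent damage through level 3, so k* = 3.
With the fishery holding the right, the smelter must at least compensate total damage at k*: 149 + 229 + 284 = 662.

$662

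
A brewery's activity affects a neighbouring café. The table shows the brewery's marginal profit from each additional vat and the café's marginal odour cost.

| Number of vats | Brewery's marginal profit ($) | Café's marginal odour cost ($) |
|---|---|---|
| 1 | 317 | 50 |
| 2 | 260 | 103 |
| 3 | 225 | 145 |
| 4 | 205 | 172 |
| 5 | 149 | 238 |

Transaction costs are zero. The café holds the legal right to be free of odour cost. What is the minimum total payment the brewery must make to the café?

Efficient level: marginal profit ≥ marginal odour cost through level 4, so k* = 4.
With the café holding the right, the brewery must at least compensate total damage at k*: 50 + 103 + 145 + 172 = 470.

$470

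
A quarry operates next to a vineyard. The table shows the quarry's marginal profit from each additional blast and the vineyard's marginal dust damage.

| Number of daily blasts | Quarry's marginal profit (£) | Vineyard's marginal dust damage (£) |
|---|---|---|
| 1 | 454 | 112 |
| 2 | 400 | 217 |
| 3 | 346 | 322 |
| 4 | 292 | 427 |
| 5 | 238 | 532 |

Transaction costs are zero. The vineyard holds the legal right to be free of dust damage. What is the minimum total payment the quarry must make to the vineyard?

Efficient level: marginal profit ≥ marginal dust damage through level 3, so k* = 3.
With the vineyard holding the right, the quarry must at least compensate total damage at k*: 112 + 217 + 322 = 651.

£651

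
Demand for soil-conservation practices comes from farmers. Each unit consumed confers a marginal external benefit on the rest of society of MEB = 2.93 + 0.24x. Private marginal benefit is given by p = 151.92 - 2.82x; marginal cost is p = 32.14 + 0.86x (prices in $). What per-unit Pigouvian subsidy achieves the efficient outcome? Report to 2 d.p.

Social marginal benefit = demand + MEB = 154.85 - 2.58x.
Set SMB = MC: 154.85 - 2.58x = 32.14 + 0.86x → x* = 35.6715.
The Pigouvian subsidy equals MEB at x*: 2.93 + 0.24×35.6715 = 11.4912.

subsidy = $11.49 per unit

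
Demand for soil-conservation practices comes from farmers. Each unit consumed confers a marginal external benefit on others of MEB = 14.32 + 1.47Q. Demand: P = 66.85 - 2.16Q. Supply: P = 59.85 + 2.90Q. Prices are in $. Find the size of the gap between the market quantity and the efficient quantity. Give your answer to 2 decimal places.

Market equilibrium (private): 59.85 + 2.90Q = 66.85 - 2.16Q → Q_m = 1.3834.
Social marginal benefit = demand + MEB = 81.17 - 0.69Q.
Set SMB = MC: 81.17 - 0.69Q = 59.85 + 2.90Q → Q* = 5.9387.
Gap = |1.3834 − 5.9387| = 4.5553.

4.56 units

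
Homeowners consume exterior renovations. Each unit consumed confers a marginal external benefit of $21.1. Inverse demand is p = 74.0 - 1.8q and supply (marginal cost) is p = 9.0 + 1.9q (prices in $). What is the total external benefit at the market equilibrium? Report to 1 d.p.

Market equilibrium (private): 9.0 + 1.9q = 74.0 - 1.8q → q_m = 17.5676.
Total external benefit = MEB × q_m = 21.1 × 17.5676 = 370.6764.

$370.7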